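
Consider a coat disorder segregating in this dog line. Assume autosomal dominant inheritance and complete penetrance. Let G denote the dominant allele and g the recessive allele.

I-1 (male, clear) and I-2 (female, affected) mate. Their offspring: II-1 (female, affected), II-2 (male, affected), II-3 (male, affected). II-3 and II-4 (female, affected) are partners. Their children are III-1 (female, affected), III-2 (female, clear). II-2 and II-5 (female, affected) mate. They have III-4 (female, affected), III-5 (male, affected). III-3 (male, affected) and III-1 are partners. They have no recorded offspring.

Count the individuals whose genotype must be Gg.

Obligate heterozygotes: II-1 is affected so carries G and received g from I-1 (gg), so II-1 is Gg; II-2 is affected so carries G and received g from I-1 (gg), so II-2 is Gg; II-3 is affected so carries G and received g from I-1 (gg), so II-3 is Gg; II-4 is affected so carries G and passed g to III-2 (gg), so II-4 is Gg.
Every other individual is either homozygous by phenotype or has at least one consistent homozygous assignment, so the count is 4.

4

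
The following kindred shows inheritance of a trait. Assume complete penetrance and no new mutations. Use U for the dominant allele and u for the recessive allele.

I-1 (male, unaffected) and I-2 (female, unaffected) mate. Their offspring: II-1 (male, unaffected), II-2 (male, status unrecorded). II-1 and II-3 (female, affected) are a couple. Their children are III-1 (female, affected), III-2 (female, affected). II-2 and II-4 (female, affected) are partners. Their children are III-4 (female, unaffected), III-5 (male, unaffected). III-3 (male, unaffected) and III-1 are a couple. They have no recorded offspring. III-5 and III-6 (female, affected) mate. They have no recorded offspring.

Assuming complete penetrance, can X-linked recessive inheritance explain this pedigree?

Under X-linked recessive, III-1 (affected, female) cannot arise from II-1 (unaffected) × II-3 (affected).

No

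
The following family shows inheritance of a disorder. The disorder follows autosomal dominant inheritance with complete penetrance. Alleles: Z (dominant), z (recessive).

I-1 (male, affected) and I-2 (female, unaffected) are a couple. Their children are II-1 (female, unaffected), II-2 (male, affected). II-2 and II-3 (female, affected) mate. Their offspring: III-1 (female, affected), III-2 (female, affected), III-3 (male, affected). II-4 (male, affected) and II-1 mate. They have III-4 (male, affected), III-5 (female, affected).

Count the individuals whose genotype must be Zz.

Obligate heterozygotes: I-1 is affected so carries Z and passed z to II-1 (zz), so I-1 is Zz; II-2 is affected so carries Z and received z from I-2 (zz), so II-2 is Zz; III-4 is affected so carries Z and received z from II-1 (zz), so III-4 is Zz; III-5 is affected so carries Z and received z from II-1 (zz), so III-5 is Zz.
Every other individual is either homozygous by phenotype or has at least one consistent homozygous assignment, so the count is 4.

4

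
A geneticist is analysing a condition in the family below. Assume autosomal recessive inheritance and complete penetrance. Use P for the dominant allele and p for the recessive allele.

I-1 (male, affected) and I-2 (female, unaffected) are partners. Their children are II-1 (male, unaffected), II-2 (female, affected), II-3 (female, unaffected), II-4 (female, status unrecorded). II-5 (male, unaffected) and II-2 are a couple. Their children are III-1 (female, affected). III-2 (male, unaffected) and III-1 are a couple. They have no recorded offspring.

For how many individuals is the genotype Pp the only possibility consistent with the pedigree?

Obligate heterozygotes: I-2 is unaffected so carries P and passed p to II-2 (pp), so I-2 is Pp; II-1 is unaffected so carries P and received p from I-1 (pp), so II-1 is Pp; II-3 is unaffected so carries P and received p from I-1 (pp), so II-3 is Pp; II-5 is unaffected so carries P and passed p to III-1 (pp), so II-5 is Pp.
Every other individual is either homozygous by phenotype or has at least one consistent homozygous assignment, so the count is 4.

4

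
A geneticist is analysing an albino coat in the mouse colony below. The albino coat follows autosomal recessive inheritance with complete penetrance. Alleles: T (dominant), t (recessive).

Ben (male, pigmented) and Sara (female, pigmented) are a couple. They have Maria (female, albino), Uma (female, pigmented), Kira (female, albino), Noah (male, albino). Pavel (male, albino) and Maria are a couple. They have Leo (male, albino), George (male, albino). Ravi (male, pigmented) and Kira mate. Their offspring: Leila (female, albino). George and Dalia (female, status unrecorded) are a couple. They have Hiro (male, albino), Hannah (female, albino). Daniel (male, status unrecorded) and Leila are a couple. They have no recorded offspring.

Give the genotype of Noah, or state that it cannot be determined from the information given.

tt

Noah is albino, so Noah is tt.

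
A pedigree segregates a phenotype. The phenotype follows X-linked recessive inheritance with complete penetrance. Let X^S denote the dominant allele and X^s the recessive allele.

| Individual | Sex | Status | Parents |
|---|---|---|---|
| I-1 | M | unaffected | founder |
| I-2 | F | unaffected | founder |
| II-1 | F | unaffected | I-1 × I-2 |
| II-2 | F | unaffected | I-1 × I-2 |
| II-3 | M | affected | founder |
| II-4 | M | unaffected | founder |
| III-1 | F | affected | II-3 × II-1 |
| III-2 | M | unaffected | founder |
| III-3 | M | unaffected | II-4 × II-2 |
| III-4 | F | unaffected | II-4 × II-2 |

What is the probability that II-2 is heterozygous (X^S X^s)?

1/3

I-1 is unaffected, so I-1 is X^S Y.
I-2 is unaffected so carries S and passed s to II-1 (X^S X^s, whose S came from I-1), so I-2 is X^S X^s.
Their cross gives offspring ratios 1/2 X^S X^S : 1/2 X^S X^s. Conditioning on II-2 being unaffected, P(X^S X^s) = 1/2 / 1 = 1/2 before taking II-2's own offspring into account.
II-4 is unaffected, so II-4 is X^S Y.
Now use II-2's offspring. Probability of each recorded status — unaffected son III-3: 1/2 if II-2 is X^S X^s, 1 if X^S X^S. (III-4: equally likely either way, so uninformative.)
Bayes: P(X^S X^s) = 1/2·1/2 / (1/2·1/2 + 1/2·1) = 1/3.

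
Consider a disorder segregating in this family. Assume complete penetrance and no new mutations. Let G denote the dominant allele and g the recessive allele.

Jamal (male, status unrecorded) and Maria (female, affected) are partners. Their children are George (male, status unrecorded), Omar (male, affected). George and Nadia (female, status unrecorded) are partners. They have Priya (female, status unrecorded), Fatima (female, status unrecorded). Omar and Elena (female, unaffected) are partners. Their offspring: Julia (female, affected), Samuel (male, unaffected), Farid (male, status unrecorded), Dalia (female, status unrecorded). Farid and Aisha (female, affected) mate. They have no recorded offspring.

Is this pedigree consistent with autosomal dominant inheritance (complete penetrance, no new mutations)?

A consistent assignment under autosomal dominant exists: Jamal GG, Maria Gg, George GG, Omar Gg, Nadia GG, Elena gg, Priya GG, Fatima GG, Julia Gg, Samuel gg, Farid Gg, Dalia Gg, Aisha GG.
In this assignment every recorded phenotype matches its genotype and every non-founder's genotype is obtainable from its parents' genotypes, so the pedigree is consistent.

Yes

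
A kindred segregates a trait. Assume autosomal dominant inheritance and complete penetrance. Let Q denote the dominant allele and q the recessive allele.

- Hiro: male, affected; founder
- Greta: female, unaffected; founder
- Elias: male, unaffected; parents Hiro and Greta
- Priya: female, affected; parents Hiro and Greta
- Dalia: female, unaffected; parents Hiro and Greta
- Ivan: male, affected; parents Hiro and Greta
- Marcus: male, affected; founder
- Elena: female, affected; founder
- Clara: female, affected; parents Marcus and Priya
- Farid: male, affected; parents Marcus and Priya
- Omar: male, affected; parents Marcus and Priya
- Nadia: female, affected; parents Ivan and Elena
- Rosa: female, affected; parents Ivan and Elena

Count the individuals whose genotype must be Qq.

Obligate heterozygotes: Hiro is affected so carries Q and passed q to Elias (qq), so Hiro is Qq; Priya is affected so carries Q and received q from Greta (qq), so Priya is Qq; Ivan is affected so carries Q and received q from Greta (qq), so Ivan is Qq.
Every other individual is either homozygous by phenotype or has at least one consistent homozygous assignment, so the count is 3.

3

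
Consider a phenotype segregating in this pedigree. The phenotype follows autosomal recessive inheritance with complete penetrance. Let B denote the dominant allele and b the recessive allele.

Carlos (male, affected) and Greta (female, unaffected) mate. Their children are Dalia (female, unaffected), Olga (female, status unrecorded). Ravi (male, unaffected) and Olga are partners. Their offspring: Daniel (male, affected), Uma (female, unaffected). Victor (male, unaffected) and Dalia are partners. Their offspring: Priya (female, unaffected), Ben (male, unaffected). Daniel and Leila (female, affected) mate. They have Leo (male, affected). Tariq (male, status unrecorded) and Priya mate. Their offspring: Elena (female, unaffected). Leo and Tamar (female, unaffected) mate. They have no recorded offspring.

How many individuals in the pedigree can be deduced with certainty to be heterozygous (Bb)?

Obligate heterozygotes: Dalia is unaffected so carries B and received b from Carlos (bb), so Dalia is Bb; Ravi is unaffected so carries B and passed b to Daniel (bb), so Ravi is Bb.
Every other individual is either homozygous by phenotype or has at least one consistent homozygous assignment, so the count is 2.

2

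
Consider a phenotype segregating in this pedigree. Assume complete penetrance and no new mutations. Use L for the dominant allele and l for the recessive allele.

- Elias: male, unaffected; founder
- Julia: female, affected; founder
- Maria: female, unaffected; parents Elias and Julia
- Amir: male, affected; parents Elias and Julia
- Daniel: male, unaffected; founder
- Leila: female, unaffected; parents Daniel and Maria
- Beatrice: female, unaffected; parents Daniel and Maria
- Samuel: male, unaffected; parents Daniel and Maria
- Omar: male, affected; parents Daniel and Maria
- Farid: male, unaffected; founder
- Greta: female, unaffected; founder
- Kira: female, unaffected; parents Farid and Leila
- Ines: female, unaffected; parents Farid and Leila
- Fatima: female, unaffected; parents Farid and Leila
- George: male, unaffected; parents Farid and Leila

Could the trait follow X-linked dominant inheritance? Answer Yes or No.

Under X-linked dominant, Omar (affected, male) cannot arise from Daniel (unaffected) × Maria (unaffected).

No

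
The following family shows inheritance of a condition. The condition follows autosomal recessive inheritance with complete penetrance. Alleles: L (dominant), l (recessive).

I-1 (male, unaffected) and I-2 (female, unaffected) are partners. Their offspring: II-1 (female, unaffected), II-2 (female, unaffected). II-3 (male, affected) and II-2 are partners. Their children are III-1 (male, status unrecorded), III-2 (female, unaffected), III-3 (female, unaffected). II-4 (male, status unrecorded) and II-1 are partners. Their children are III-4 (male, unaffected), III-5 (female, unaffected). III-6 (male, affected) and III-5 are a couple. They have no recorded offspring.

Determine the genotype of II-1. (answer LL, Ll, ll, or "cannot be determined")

cannot be determined

II-1's phenotype allows LL or Ll, and no parent or child forces a single allele at both positions; consistent genotype assignments exist with II-1 as LL or Ll.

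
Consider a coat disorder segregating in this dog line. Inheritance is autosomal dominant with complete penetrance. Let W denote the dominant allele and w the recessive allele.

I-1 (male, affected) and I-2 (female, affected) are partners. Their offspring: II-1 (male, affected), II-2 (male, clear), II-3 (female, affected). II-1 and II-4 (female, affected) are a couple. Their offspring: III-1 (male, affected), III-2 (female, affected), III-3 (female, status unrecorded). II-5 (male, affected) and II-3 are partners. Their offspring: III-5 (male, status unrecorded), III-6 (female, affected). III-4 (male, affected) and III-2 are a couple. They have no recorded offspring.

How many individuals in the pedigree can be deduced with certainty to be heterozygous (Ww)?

Obligate heterozygotes: I-1 is affected so carries W and passed w to II-2 (ww), so I-1 is Ww; I-2 is affected so carries W and passed w to II-2 (ww), so I-2 is Ww.
Every other individual is either homozygous by phenotype or has at least one consistent homozygous assignment, so the count is 2.

2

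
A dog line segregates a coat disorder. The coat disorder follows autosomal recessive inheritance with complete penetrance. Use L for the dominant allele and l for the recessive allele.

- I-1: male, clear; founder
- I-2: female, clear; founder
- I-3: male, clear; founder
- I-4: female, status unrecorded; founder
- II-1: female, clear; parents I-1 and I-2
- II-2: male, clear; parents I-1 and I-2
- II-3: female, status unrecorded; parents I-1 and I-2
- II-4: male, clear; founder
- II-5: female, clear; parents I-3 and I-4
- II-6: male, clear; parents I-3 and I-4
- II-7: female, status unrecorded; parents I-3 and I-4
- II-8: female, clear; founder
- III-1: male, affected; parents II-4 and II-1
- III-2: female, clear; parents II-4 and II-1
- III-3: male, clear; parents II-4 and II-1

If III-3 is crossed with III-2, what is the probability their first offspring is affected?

II-4 is clear so carries L and passed l to III-1 (ll), so II-4 is Ll.
II-1 is clear so carries L and passed l to III-1 (ll), so II-1 is Ll.
III-3 is a clear offspring of II-4 (Ll) × II-1 (Ll), whose cross gives 1/4 LL : 1/2 Ll : 1/4 ll; conditioning on being clear, III-3 is LL with probability 1/3, Ll with probability 2/3.
III-2 is a clear offspring of II-4 (Ll) × II-1 (Ll), whose cross gives 1/4 LL : 1/2 Ll : 1/4 ll; conditioning on being clear, III-2 is LL with probability 1/3, Ll with probability 2/3.
Summing over parental genotype combinations, P(offspring is affected) = 4/9·1/4 = 1/9.

1/9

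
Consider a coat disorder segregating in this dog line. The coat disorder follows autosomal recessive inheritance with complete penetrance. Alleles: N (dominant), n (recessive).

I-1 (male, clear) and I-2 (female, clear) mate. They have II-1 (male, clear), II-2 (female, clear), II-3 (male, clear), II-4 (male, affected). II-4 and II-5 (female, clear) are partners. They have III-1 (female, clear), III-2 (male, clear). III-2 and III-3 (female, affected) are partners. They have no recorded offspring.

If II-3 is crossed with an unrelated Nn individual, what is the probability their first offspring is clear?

5/6

I-1 is clear so carries N and passed n to II-4 (nn), so I-1 is Nn.
I-2 is clear so carries N and passed n to II-4 (nn), so I-2 is Nn.
II-3 is a clear offspring of I-1 (Nn) × I-2 (Nn), whose cross gives 1/4 NN : 1/2 Nn : 1/4 nn; conditioning on being clear, II-3 is NN with probability 1/3, Nn with probability 2/3.
Summing over parental genotype combinations, P(offspring is clear) = 1/3·1 + 2/3·3/4 = 5/6.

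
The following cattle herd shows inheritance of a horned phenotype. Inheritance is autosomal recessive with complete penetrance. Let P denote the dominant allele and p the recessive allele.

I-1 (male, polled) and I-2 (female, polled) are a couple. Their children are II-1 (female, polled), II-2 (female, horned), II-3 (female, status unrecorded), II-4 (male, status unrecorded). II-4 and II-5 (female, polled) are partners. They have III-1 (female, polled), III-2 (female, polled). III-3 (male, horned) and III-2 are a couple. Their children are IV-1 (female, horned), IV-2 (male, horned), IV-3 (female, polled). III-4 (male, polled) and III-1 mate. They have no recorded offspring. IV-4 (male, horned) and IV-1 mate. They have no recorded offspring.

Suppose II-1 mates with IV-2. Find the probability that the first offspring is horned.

1/3

I-1 is polled so carries P and passed p to II-2 (pp), so I-1 is Pp.
I-2 is polled so carries P and passed p to II-2 (pp), so I-2 is Pp.
II-1 is a polled offspring of I-1 (Pp) × I-2 (Pp), whose cross gives 1/4 PP : 1/2 Pp : 1/4 pp; conditioning on being polled, II-1 is PP with probability 1/3, Pp with probability 2/3.
IV-2 is horned, so IV-2 is pp.
Summing over parental genotype combinations, P(offspring is horned) = 2/3·1/2 = 1/3.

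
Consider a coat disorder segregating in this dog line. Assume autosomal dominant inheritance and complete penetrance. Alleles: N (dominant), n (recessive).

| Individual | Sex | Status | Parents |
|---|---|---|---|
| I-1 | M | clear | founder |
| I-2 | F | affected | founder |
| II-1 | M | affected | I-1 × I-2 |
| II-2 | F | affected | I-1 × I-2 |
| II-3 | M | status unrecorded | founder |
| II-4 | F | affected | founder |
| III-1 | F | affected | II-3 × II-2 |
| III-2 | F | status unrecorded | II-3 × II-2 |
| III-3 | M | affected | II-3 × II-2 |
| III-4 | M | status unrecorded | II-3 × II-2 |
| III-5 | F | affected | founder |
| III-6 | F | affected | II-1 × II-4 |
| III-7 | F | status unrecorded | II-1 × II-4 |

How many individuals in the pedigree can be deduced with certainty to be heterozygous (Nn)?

Obligate heterozygotes: II-1 is affected so carries N and received n from I-1 (nn), so II-1 is Nn; II-2 is affected so carries N and received n from I-1 (nn), so II-2 is Nn.
Every other individual is either homozygous by phenotype or has at least one consistent homozygous assignment, so the count is 2.

2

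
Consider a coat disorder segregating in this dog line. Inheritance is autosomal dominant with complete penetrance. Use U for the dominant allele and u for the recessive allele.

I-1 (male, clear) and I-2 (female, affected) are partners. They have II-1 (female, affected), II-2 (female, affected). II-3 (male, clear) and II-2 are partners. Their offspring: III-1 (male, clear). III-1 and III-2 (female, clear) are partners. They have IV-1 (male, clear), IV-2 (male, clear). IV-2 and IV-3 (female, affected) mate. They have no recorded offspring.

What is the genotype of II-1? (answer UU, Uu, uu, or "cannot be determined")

Uu

From phenotype alone, II-1 is UU or Uu.
II-1 is affected so carries U and received u from I-1 (uu), so II-1 is Uu.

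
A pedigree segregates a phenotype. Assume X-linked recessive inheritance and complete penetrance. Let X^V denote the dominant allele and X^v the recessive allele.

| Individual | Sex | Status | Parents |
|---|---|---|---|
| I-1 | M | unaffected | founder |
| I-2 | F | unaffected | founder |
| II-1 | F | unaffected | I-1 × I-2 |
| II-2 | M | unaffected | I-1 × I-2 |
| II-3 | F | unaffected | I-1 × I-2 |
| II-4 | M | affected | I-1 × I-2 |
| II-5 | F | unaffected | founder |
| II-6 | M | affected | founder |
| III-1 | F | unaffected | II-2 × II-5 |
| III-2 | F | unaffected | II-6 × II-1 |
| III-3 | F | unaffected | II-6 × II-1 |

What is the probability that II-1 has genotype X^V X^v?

I-1 is unaffected, so I-1 is X^V Y.
I-2 is unaffected so carries V and passed v to II-4 (X^v Y), so I-2 is X^V X^v.
Their cross gives offspring ratios 1/2 X^V X^V : 1/2 X^V X^v. Conditioning on II-1 being unaffected, P(X^V X^v) = 1/2 / 1 = 1/2 before taking II-1's own offspring into account.
II-6 is affected, so II-6 is X^v Y.
Now use II-1's offspring. Probability of each recorded status — unaffected daughter III-2: 1/2 if II-1 is X^V X^v, 1 if X^V X^V; unaffected daughter III-3: 1/2 if II-1 is X^V X^v, 1 if X^V X^V.
Bayes: P(X^V X^v) = 1/2·1/4 / (1/2·1/4 + 1/2·1) = 1/5.

1/5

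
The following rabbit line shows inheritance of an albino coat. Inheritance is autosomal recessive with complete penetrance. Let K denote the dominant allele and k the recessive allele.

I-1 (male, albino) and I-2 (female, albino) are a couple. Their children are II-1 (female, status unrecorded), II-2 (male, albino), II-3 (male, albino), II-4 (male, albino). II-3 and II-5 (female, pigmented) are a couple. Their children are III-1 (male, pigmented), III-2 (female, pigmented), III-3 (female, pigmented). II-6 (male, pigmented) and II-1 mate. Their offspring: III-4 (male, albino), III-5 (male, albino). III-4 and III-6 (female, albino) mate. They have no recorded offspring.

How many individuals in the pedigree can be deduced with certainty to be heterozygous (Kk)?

Obligate heterozygotes: II-6 is pigmented so carries K and passed k to III-4 (kk), so II-6 is Kk; III-1 is pigmented so carries K and received k from II-3 (kk), so III-1 is Kk; III-2 is pigmented so carries K and received k from II-3 (kk), so III-2 is Kk; III-3 is pigmented so carries K and received k from II-3 (kk), so III-3 is Kk.
Every other individual is either homozygous by phenotype or has at least one consistent homozygous assignment, so the count is 4.

4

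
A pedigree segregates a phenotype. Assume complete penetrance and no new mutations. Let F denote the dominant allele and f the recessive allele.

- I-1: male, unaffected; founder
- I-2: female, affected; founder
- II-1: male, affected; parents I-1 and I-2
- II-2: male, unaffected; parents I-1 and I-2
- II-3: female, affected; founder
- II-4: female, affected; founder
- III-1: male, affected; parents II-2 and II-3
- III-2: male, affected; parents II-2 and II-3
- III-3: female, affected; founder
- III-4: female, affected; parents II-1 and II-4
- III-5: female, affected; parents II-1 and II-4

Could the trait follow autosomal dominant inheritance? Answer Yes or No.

Yes

A consistent assignment under autosomal dominant exists: I-1 ff, I-2 Ff, II-1 Ff, II-2 ff, II-3 FF, II-4 FF, III-1 Ff, III-2 Ff, III-3 FF, III-4 FF, III-5 FF.
In this assignment every recorded phenotype matches its genotype and every non-founder's genotype is obtainable from its parents' genotypes, so the pedigree is consistent.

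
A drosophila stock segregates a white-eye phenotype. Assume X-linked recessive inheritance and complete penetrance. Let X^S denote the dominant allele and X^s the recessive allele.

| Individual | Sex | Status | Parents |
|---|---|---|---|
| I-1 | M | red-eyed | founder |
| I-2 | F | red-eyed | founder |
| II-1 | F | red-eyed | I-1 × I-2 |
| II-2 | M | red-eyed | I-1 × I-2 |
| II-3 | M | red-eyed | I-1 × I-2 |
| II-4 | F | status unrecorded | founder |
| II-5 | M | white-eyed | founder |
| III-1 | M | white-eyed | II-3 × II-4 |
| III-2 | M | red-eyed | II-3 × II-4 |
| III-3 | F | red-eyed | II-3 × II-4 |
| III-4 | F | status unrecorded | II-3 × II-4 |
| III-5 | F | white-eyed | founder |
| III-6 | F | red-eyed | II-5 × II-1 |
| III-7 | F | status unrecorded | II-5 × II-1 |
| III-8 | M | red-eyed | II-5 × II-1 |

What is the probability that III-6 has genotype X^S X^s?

1

III-6 is red-eyed so carries S and received s from II-5 (X^s Y), so III-6 is X^S X^s, giving P(X^S X^s) = 1.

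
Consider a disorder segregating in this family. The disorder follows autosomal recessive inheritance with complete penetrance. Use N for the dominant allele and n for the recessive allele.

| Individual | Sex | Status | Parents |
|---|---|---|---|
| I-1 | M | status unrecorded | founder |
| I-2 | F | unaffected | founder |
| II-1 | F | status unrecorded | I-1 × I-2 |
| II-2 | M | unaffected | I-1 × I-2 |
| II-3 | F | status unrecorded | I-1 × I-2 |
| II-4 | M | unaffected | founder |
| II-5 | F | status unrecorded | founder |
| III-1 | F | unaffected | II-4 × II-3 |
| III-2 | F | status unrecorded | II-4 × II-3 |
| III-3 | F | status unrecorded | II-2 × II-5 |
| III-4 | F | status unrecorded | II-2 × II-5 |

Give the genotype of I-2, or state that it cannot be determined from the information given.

I-2's phenotype allows NN or Nn, and no parent or child forces a single allele at both positions; consistent genotype assignments exist with I-2 as NN or Nn.

cannot be determined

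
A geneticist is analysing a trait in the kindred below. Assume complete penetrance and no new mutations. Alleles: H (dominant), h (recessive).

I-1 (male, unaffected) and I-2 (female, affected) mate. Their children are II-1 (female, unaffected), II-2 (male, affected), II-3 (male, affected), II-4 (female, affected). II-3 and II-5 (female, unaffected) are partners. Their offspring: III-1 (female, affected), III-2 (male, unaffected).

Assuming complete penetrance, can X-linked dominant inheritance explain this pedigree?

A consistent assignment under X-linked dominant exists: I-1 X^h Y, I-2 X^H X^h, II-1 X^h X^h, II-2 X^H Y, II-3 X^H Y, II-4 X^H X^h, II-5 X^h X^h, III-1 X^H X^h, III-2 X^h Y.
In this assignment every recorded phenotype matches its genotype and every non-founder's genotype is obtainable from its parents' genotypes, so the pedigree is consistent.

Yes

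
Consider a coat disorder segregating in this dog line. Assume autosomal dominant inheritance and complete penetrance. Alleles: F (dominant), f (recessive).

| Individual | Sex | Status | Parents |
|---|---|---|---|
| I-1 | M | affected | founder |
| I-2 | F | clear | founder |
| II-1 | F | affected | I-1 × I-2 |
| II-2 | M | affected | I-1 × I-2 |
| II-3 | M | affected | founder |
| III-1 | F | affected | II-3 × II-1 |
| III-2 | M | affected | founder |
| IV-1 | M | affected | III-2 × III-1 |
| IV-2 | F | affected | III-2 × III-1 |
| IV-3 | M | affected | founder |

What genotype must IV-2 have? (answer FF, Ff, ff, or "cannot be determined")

cannot be determined

IV-2's phenotype allows FF or Ff, and no parent or child forces a single allele at both positions; consistent genotype assignments exist with IV-2 as FF or Ff.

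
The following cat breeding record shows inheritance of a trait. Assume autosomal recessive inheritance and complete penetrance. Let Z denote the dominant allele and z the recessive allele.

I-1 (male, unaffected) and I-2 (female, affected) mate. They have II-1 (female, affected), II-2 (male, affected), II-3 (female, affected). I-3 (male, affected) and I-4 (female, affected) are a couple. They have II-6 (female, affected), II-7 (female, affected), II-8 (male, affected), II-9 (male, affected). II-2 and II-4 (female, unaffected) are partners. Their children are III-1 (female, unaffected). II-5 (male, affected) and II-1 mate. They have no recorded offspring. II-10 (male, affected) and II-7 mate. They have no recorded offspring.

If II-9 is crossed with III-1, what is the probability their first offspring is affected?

II-9 is affected, so II-9 is zz.
III-1 is unaffected so carries Z and received z from II-2 (zz), so III-1 is Zz.
The cross gives 1/2 Zz : 1/2 zz, so P(offspring is affected) = 1/2.

1/2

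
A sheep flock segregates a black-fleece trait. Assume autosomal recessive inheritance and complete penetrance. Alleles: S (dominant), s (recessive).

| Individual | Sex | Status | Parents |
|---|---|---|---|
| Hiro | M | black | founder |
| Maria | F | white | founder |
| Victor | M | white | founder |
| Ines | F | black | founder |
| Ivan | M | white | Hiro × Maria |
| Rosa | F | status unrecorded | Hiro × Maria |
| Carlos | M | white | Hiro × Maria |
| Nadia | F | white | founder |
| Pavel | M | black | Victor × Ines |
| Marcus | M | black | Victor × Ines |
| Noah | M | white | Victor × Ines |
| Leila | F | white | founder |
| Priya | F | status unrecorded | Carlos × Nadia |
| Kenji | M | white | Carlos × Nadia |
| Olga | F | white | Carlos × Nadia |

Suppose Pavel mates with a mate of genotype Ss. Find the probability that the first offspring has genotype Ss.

1/2

Pavel is black, so Pavel is ss.
The cross gives 1/2 Ss : 1/2 ss, so P(offspring has genotype Ss) = 1/2.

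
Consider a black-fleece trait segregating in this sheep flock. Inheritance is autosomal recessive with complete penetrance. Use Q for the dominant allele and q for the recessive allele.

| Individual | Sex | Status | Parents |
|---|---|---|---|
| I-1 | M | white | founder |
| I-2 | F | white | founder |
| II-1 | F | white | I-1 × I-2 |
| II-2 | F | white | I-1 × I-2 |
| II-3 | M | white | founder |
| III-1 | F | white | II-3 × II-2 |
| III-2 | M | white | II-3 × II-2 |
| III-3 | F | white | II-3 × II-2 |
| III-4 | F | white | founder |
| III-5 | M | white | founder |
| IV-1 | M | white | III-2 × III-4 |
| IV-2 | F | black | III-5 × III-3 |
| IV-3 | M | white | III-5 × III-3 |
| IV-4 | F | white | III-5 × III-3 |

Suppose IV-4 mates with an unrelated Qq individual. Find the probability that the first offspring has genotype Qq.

1/2

III-5 is white so carries Q and passed q to IV-2 (qq), so III-5 is Qq.
III-3 is white so carries Q and passed q to IV-2 (qq), so III-3 is Qq.
IV-4 is a white offspring of III-5 (Qq) × III-3 (Qq), whose cross gives 1/4 QQ : 1/2 Qq : 1/4 qq; conditioning on being white, IV-4 is QQ with probability 1/3, Qq with probability 2/3.
Summing over parental genotype combinations, P(offspring has genotype Qq) = 1/3·1/2 + 2/3·1/2 = 1/2.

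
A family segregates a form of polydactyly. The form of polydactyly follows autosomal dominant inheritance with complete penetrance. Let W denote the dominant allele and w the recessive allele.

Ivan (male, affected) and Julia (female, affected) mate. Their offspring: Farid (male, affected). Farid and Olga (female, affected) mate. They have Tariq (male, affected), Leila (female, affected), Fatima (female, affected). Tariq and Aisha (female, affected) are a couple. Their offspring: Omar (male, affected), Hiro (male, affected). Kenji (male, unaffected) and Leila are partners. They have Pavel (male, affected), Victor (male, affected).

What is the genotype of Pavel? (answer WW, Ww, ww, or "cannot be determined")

From phenotype alone, Pavel is WW or Ww.
Pavel is affected so carries W and received w from Kenji (ww), so Pavel is Ww.

Ww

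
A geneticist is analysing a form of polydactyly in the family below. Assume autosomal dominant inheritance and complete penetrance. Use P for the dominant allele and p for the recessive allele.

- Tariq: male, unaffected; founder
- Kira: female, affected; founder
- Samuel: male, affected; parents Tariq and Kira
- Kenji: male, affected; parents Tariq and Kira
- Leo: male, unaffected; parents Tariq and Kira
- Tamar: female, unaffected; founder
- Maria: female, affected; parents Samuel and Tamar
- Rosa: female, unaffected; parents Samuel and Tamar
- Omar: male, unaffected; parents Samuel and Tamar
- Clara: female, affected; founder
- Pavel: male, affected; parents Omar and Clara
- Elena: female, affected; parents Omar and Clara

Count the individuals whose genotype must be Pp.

Obligate heterozygotes: Kira is affected so carries P and passed p to Leo (pp), so Kira is Pp; Samuel is affected so carries P and received p from Tariq (pp), so Samuel is Pp; Kenji is affected so carries P and received p from Tariq (pp), so Kenji is Pp; Maria is affected so carries P and received p from Tamar (pp), so Maria is Pp; Pavel is affected so carries P and received p from Omar (pp), so Pavel is Pp; Elena is affected so carries P and received p from Omar (pp), so Elena is Pp.
Every other individual is either homozygous by phenotype or has at least one consistent homozygous assignment, so the count is 6.

6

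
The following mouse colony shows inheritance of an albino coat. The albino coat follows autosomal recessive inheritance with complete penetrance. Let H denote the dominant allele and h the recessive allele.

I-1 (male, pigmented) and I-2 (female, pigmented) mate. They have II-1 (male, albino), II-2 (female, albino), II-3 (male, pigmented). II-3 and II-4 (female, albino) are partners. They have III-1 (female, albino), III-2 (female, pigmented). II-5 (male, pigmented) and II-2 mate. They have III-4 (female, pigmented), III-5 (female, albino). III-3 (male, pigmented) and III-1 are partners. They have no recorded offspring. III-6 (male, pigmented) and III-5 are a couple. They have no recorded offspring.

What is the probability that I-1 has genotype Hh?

I-1 is pigmented so carries H and passed h to II-1 (hh), so I-1 is Hh, giving P(Hh) = 1.

1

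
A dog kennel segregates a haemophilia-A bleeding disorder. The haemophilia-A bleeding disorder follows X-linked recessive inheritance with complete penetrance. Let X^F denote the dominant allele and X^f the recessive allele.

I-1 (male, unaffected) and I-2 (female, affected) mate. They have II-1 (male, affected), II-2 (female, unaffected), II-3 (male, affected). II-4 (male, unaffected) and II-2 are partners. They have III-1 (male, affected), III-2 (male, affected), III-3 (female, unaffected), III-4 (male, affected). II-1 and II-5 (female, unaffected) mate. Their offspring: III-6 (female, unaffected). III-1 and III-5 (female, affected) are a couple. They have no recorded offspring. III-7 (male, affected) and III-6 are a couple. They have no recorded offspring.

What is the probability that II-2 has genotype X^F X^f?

1

II-2 is unaffected so carries F and received f from I-2 (X^f X^f), so II-2 is X^F X^f, giving P(X^F X^f) = 1.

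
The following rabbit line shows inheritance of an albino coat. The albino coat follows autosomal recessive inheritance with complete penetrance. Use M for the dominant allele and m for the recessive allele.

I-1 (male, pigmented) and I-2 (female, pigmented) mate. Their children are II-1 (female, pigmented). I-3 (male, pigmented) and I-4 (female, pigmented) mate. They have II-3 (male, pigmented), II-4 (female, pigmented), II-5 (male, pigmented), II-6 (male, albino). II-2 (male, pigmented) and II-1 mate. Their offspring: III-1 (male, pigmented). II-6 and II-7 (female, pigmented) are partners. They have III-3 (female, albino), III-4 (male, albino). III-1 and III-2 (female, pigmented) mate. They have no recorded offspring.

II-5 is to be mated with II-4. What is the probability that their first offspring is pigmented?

8/9

I-3 is pigmented so carries M and passed m to II-6 (mm), so I-3 is Mm.
I-4 is pigmented so carries M and passed m to II-6 (mm), so I-4 is Mm.
II-5 is a pigmented offspring of I-3 (Mm) × I-4 (Mm), whose cross gives 1/4 MM : 1/2 Mm : 1/4 mm; conditioning on being pigmented, II-5 is MM with probability 1/3, Mm with probability 2/3.
II-4 is a pigmented offspring of I-3 (Mm) × I-4 (Mm), whose cross gives 1/4 MM : 1/2 Mm : 1/4 mm; conditioning on being pigmented, II-4 is MM with probability 1/3, Mm with probability 2/3.
Summing over parental genotype combinations, P(offspring is pigmented) = 1/9·1 + 2/9·1 + 2/9·1 + 4/9·3/4 = 8/9.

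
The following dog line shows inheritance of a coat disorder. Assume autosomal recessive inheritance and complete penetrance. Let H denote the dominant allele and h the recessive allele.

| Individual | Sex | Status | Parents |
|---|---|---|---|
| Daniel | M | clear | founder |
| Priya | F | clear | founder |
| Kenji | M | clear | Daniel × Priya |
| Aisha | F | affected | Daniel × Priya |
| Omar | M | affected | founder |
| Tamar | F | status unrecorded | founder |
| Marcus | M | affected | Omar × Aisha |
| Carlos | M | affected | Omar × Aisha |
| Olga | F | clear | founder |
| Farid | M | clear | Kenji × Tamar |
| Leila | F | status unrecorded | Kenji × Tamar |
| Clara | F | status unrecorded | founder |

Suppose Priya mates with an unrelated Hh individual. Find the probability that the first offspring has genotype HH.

Priya is clear so carries H and passed h to Aisha (hh), so Priya is Hh.
The cross gives 1/4 HH : 1/2 Hh : 1/4 hh, so P(offspring has genotype HH) = 1/4.

1/4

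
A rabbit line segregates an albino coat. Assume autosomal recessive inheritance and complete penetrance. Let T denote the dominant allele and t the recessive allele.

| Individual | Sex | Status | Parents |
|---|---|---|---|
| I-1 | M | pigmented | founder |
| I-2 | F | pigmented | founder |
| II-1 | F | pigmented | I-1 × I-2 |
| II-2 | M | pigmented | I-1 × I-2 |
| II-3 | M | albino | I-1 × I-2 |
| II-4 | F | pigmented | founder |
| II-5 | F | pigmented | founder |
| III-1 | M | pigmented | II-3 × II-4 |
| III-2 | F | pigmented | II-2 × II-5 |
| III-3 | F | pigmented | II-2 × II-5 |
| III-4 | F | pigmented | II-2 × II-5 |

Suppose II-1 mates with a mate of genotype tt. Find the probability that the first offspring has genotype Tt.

I-1 is pigmented so carries T and passed t to II-3 (tt), so I-1 is Tt.
I-2 is pigmented so carries T and passed t to II-3 (tt), so I-2 is Tt.
II-1 is a pigmented offspring of I-1 (Tt) × I-2 (Tt), whose cross gives 1/4 TT : 1/2 Tt : 1/4 tt; conditioning on being pigmented, II-1 is TT with probability 1/3, Tt with probability 2/3.
Summing over parental genotype combinations, P(offspring has genotype Tt) = 1/3·1 + 2/3·1/2 = 2/3.

2/3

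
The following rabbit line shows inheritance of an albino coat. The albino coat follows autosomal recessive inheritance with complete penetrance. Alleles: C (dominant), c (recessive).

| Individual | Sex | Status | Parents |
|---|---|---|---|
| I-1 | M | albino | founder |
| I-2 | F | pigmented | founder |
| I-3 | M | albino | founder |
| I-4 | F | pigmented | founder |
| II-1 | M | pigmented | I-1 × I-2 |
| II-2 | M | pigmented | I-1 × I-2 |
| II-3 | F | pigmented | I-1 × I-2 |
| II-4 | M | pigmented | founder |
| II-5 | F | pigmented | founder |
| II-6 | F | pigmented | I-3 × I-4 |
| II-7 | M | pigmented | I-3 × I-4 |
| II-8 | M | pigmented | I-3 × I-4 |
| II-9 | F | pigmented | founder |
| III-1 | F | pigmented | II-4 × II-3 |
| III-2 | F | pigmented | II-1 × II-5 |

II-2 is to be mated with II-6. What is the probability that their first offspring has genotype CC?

1/4

II-2 is pigmented so carries C and received c from I-1 (cc), so II-2 is Cc.
II-6 is pigmented so carries C and received c from I-3 (cc), so II-6 is Cc.
The cross gives 1/4 CC : 1/2 Cc : 1/4 cc, so P(offspring has genotype CC) = 1/4.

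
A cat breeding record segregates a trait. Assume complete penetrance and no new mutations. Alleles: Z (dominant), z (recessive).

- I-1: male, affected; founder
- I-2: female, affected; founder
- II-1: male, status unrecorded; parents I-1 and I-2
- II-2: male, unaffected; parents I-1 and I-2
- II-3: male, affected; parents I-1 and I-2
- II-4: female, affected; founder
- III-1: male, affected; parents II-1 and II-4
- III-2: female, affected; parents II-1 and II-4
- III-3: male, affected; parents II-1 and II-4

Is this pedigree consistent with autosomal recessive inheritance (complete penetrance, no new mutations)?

No

Under autosomal recessive, II-2 (unaffected, male) cannot arise from I-1 (affected) × I-2 (affected).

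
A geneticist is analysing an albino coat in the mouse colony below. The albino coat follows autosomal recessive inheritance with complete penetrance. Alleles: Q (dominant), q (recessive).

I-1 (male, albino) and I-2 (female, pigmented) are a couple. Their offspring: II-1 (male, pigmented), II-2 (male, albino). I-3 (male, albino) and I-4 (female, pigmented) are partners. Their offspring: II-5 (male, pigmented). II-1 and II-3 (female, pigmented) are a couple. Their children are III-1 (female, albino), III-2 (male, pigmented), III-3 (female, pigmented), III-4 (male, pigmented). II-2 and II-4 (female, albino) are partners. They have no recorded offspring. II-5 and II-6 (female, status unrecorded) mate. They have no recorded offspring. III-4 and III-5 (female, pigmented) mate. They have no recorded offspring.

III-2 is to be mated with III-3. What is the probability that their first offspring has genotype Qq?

II-1 is pigmented so carries Q and received q from I-1 (qq), so II-1 is Qq.
II-3 is pigmented so carries Q and passed q to III-1 (qq), so II-3 is Qq.
III-2 is a pigmented offspring of II-1 (Qq) × II-3 (Qq), whose cross gives 1/4 QQ : 1/2 Qq : 1/4 qq; conditioning on being pigmented, III-2 is QQ with probability 1/3, Qq with probability 2/3.
III-3 is a pigmented offspring of II-1 (Qq) × II-3 (Qq), whose cross gives 1/4 QQ : 1/2 Qq : 1/4 qq; conditioning on being pigmented, III-3 is QQ with probability 1/3, Qq with probability 2/3.
Summing over parental genotype combinations, P(offspring has genotype Qq) = 2/9·1/2 + 2/9·1/2 + 4/9·1/2 = 4/9.

4/9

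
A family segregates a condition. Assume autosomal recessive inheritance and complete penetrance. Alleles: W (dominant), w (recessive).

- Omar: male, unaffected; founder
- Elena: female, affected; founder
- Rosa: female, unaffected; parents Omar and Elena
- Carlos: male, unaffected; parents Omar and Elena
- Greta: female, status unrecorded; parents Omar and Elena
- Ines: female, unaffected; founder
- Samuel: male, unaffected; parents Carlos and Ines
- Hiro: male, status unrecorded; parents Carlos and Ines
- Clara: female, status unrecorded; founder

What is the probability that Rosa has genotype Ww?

Rosa is unaffected so carries W and received w from Elena (ww), so Rosa is Ww, giving P(Ww) = 1.

1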